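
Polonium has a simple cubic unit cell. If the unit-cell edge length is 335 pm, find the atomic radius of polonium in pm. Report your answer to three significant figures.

In a simple cubic lattice, atoms touch along the cell edge, so a = 2r.
r = a/2 = 335/2 = 168 pm.

168 pm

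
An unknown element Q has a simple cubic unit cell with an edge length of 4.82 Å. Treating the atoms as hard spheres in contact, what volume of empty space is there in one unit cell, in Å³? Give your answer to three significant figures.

53.3 Å³

In a simple cubic lattice atoms touch along the cell edge, so a = 2r, so r = 0.5000a = 2.410 Å.
V_cell = a³ = 112.0 Å³; V_atoms = 1 × (4/3)πr³ = 58.63 Å³.
Empty space = 112.0 − 58.63 = 53.3 Å³.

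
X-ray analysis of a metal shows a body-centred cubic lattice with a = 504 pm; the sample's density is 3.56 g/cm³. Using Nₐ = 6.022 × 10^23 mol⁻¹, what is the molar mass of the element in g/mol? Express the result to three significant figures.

137 g/mol

A BCC cell has Z = 2 atoms; a = 5.040 × 10^-8 cm.
M = ρ·N_A·a³/Z = 3.56 × 6.022 × 10²³ × 1.280 × 10^-22 / 2 = 137 g/mol.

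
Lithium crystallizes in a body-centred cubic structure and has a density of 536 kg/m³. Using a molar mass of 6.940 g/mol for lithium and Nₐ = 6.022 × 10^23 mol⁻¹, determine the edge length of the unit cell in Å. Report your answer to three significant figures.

3.50 Å

With Z = 2 atoms per BCC cell, a³ = Z·M/(N_A·ρ) = 2 × 6.940 / (6.022 × 10²³ × 0.5360 g/cm³) = 4.300 × 10^-23 cm³.
a = (4.300 × 10^-23)^(1/3) = 3.503 × 10^-8 cm = 3.50 Å.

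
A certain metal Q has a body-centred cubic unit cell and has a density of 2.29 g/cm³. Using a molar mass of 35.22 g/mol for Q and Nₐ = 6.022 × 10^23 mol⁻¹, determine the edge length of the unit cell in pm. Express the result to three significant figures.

With Z = 2 atoms per BCC cell, a³ = Z·M/(N_A·ρ) = 2 × 35.22 / (6.022 × 10²³ × 2.290 g/cm³) = 5.108 × 10^-23 cm³.
a = (5.108 × 10^-23)^(1/3) = 3.710 × 10^-8 cm = 371 pm.

371 pm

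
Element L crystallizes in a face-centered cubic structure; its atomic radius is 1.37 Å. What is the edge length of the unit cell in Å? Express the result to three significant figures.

In an FCC lattice, atoms touch along the face diagonal, so √2·a = 4r.
a = 4r/√2 = 4 × 1.37 / 1.4142 = 3.87 Å.

3.87 Å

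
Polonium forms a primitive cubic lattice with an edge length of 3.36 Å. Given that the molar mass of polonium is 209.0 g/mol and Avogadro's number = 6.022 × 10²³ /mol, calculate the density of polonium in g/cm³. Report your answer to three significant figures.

9.15 g/cm³

A simple cubic unit cell contains Z = 1 atom.
Cell volume: a³ = (3.36 Å)³ = (3.360 × 10^-8 cm)³ = 3.793 × 10^-23 cm³.
ρ = Z·M/(N_A·a³) = 1 × 209.0 / (6.022 × 10²³ × 3.793 × 10^-23) = 9.149 g/cm³.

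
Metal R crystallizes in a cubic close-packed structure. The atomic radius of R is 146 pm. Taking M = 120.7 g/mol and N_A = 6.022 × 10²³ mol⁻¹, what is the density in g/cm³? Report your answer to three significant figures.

In an FCC lattice, atoms touch along the face diagonal, so √2·a = 4r, giving a = 413.0 pm = 4.130 × 10^-8 cm.
With Z = 4, ρ = Z·M/(N_A·a³) = 4 × 120.7 / (6.022 × 10²³ × 7.042 × 10^-23) = 11.38 g/cm³.

11.4 g/cm³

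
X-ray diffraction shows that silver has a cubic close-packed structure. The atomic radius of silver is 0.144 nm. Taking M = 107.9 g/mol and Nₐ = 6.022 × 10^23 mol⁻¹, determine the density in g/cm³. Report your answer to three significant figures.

10.6 g/cm³

In an FCC lattice, atoms touch along the face diagonal, so √2·a = 4r, giving a = 0.4073 nm = 4.073 × 10^-8 cm.
With Z = 4, ρ = Z·M/(N_A·a³) = 4 × 107.9 / (6.022 × 10²³ × 6.757 × 10^-23) = 10.61 g/cm³.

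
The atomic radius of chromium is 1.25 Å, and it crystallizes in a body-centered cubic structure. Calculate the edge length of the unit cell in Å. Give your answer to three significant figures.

In a BCC lattice, atoms touch along the body diagonal, so √3·a = 4r.
a = 4r/√3 = 4 × 1.25 / 1.7321 = 2.89 Å.

2.89 Å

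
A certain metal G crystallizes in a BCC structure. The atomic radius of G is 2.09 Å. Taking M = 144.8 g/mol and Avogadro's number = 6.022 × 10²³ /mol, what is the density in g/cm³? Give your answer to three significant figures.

4.28 g/cm³

In a BCC lattice, atoms touch along the body diagonal, so √3·a = 4r, giving a = 4.827 Å = 4.827 × 10^-8 cm.
With Z = 2, ρ = Z·M/(N_A·a³) = 2 × 144.8 / (6.022 × 10²³ × 1.124 × 10^-22) = 4.277 g/cm³.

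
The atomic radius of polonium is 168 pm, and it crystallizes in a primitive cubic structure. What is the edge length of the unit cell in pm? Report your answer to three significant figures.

In a simple cubic lattice, atoms touch along the cell edge, so a = 2r.
a = 2r = 2 × 168 = 336 pm.

336 pm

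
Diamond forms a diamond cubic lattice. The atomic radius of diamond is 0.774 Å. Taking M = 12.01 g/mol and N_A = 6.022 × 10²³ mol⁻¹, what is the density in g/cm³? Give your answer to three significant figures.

3.49 g/cm³

In a diamond cubic lattice, nearest neighbors lie along the body diagonal with √3·a = 8r, giving a = 3.575 Å = 3.575 × 10^-8 cm.
With Z = 8, ρ = Z·M/(N_A·a³) = 8 × 12.01 / (6.022 × 10²³ × 4.569 × 10^-23) = 3.492 g/cm³.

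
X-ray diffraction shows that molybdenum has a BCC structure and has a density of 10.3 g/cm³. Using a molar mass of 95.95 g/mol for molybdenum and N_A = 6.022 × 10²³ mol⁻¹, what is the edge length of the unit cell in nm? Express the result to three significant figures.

With Z = 2 atoms per BCC cell, a³ = Z·M/(N_A·ρ) = 2 × 95.95 / (6.022 × 10²³ × 10.30 g/cm³) = 3.094 × 10^-23 cm³.
a = (3.094 × 10^-23)^(1/3) = 3.139 × 10^-8 cm = 0.314 nm.

0.314 nm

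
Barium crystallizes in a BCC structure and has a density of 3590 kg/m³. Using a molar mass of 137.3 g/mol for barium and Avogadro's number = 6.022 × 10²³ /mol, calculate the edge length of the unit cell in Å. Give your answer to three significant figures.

With Z = 2 atoms per BCC cell, a³ = Z·M/(N_A·ρ) = 2 × 137.3 / (6.022 × 10²³ × 3.590 g/cm³) = 1.270 × 10^-22 cm³.
a = (1.270 × 10^-22)^(1/3) = 5.027 × 10^-8 cm = 5.03 Å.

5.03 Å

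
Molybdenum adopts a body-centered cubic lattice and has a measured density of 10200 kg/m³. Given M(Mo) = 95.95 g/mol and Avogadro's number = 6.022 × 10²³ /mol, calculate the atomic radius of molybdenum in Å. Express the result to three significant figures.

1.36 Å

For a BCC cell (Z = 2), a³ = Z·M/(N_A·ρ) = 2 × 95.95 / (6.022 × 10²³ × 10.20) = 3.124 × 10^-23 cm³, so a = 3.150 × 10^-8 cm = 3.150 Å.
Atoms touch along the body diagonal, so √3·a = 4r, so r = 0.4330 × a = 1.36 Å.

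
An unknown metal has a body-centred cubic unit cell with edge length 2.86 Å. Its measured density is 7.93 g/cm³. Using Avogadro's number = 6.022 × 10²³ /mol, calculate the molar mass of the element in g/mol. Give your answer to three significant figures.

A BCC cell has Z = 2 atoms; a = 2.860 × 10^-8 cm.
M = ρ·N_A·a³/Z = 7.93 × 6.022 × 10²³ × 2.339 × 10^-23 / 2 = 55.9 g/mol.

55.9 g/mol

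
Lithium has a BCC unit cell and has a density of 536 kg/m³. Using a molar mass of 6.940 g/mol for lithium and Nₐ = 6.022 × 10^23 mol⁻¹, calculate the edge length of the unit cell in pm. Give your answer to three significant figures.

With Z = 2 atoms per BCC cell, a³ = Z·M/(N_A·ρ) = 2 × 6.940 / (6.022 × 10²³ × 0.5360 g/cm³) = 4.300 × 10^-23 cm³.
a = (4.300 × 10^-23)^(1/3) = 3.503 × 10^-8 cm = 350 pm.

350 pm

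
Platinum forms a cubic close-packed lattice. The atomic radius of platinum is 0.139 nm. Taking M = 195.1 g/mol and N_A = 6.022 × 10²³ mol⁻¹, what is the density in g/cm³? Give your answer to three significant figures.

21.3 g/cm³

In an FCC lattice, atoms touch along the face diagonal, so √2·a = 4r, giving a = 0.3932 nm = 3.932 × 10^-8 cm.
With Z = 4, ρ = Z·M/(N_A·a³) = 4 × 195.1 / (6.022 × 10²³ × 6.077 × 10^-23) = 21.33 g/cm³.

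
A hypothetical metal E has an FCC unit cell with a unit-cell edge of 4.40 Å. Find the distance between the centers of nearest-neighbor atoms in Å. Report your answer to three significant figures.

3.11 Å

In an FCC structure, atoms touch along the face diagonal, so √2·a = 4r; the nearest-neighbor distance equals 2r = 0.7071·a.
d = 0.7071 × 4.40 = 3.11 Å.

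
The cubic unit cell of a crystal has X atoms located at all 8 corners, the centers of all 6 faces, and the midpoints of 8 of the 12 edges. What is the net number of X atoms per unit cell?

6

Corner atoms are shared by 8 cells (1/8 each), face atoms by 2 (1/2 each), edge atoms by 4 (1/4 each).
Net atoms = 8 × 1/8 + 6 × 1/2 + 8 × 1/4 = 1 + 3 + 2 = 6.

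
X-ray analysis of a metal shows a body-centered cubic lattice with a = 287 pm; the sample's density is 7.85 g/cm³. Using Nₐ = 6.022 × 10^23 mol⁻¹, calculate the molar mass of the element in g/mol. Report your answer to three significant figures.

A BCC cell has Z = 2 atoms; a = 2.870 × 10^-8 cm.
M = ρ·N_A·a³/Z = 7.85 × 6.022 × 10²³ × 2.364 × 10^-23 / 2 = 55.9 g/mol.

55.9 g/mol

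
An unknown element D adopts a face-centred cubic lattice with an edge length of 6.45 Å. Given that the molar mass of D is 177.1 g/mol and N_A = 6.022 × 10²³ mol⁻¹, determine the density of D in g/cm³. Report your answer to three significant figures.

An FCC unit cell contains Z = 4 atoms.
Cell volume: a³ = (6.45 Å)³ = (6.450 × 10^-8 cm)³ = 2.683 × 10^-22 cm³.
ρ = Z·M/(N_A·a³) = 4 × 177.1 / (6.022 × 10²³ × 2.683 × 10^-22) = 4.384 g/cm³.

4.38 g/cm³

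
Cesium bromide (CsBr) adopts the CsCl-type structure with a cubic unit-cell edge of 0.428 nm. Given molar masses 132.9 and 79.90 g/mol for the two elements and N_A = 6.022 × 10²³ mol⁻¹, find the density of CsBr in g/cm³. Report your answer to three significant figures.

4.51 g/cm³

The CsCl-type structure contains Z = 1 formula unit per cell; M(CsBr) = 132.9 + 79.90 = 212.8 g/mol.
a³ = (4.280 × 10^-8 cm)³ = 7.840 × 10^-23 cm³.
ρ = 1 × 212.8 / (6.022 × 10²³ × 7.840 × 10^-23) = 4.507 g/cm³.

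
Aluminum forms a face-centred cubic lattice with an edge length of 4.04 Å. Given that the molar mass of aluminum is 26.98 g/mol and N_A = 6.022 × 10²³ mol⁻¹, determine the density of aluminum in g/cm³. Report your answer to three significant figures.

An FCC unit cell contains Z = 4 atoms.
Cell volume: a³ = (4.04 Å)³ = (4.040 × 10^-8 cm)³ = 6.594 × 10^-23 cm³.
ρ = Z·M/(N_A·a³) = 4 × 26.98 / (6.022 × 10²³ × 6.594 × 10^-23) = 2.718 g/cm³.

2.72 g/cm³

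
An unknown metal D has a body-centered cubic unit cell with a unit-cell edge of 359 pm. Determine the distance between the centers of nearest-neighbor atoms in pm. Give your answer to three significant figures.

311 pm

In a BCC structure, atoms touch along the body diagonal, so √3·a = 4r; the nearest-neighbor distance equals 2r = 0.8660·a.
d = 0.8660 × 359 = 311 pm.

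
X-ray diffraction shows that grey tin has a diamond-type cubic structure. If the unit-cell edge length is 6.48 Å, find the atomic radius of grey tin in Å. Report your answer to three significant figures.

1.40 Å

In a diamond cubic lattice, nearest neighbors lie along the body diagonal with √3·a = 8r.
r = √3·a/8 = 1.7321 × 6.48 / 8 = 1.40 Å.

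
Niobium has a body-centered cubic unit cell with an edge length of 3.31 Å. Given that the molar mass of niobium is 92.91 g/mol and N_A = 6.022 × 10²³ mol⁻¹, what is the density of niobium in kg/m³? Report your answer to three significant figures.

8510 kg/m³

A BCC unit cell contains Z = 2 atoms.
Cell volume: a³ = (3.31 Å)³ = (3.310 × 10^-8 cm)³ = 3.626 × 10^-23 cm³.
ρ = Z·M/(N_A·a³) = 2 × 92.91 / (6.022 × 10²³ × 3.626 × 10^-23) = 8.509 g/cm³ = 8510 kg/m³.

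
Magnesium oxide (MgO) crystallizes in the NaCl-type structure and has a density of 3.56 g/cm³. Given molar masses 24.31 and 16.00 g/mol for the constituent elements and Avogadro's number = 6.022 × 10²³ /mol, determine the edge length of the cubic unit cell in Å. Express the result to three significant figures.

M(MgO) = 40.31 g/mol; Z = 4 formula units per cell.
a³ = Z·M/(N_A·ρ) = 4 × 40.31 / (6.022 × 10²³ × 3.56) = 7.521 × 10^-23 cm³, so a = 4.221 × 10^-8 cm = 4.22 Å.

4.22 Å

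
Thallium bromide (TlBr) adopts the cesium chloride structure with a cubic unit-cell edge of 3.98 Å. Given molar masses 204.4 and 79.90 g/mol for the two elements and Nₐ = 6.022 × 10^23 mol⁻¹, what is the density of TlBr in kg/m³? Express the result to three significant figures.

The cesium chloride structure contains Z = 1 formula unit per cell; M(TlBr) = 204.4 + 79.90 = 284.3 g/mol.
a³ = (3.980 × 10^-8 cm)³ = 6.304 × 10^-23 cm³.
ρ = 1 × 284.3 / (6.022 × 10²³ × 6.304 × 10^-23) = 7.488 g/cm³ = 7490 kg/m³.

7490 kg/m³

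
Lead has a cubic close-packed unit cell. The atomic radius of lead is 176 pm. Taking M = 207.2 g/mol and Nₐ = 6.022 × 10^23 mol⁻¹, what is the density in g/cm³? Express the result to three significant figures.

11.2 g/cm³

In an FCC lattice, atoms touch along the face diagonal, so √2·a = 4r, giving a = 497.8 pm = 4.978 × 10^-8 cm.
With Z = 4, ρ = Z·M/(N_A·a³) = 4 × 207.2 / (6.022 × 10²³ × 1.234 × 10^-22) = 11.16 g/cm³.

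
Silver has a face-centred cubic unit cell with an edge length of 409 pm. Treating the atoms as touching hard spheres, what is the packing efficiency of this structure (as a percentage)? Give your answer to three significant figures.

In an FCC lattice atoms touch along the face diagonal, so √2·a = 4r, so r = 0.3536a = 144.6 pm.
Packing fraction = Z·(4/3)πr³ / a³ = 4 × (4/3)π × (144.6)³ / (409)³ = 0.7405 = 74.0%.

74.0%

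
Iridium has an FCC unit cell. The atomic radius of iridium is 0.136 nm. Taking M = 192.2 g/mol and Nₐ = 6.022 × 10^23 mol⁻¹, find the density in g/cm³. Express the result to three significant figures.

22.4 g/cm³

In an FCC lattice, atoms touch along the face diagonal, so √2·a = 4r, giving a = 0.3847 nm = 3.847 × 10^-8 cm.
With Z = 4, ρ = Z·M/(N_A·a³) = 4 × 192.2 / (6.022 × 10²³ × 5.692 × 10^-23) = 22.43 g/cm³.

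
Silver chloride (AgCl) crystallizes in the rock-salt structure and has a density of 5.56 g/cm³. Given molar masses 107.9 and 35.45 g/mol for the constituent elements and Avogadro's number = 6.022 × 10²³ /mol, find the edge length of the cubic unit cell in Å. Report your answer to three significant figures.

5.55 Å

M(AgCl) = 143.35 g/mol; Z = 4 formula units per cell.
a³ = Z·M/(N_A·ρ) = 4 × 143.35 / (6.022 × 10²³ × 5.56) = 1.713 × 10^-22 cm³, so a = 5.553 × 10^-8 cm = 5.55 Å.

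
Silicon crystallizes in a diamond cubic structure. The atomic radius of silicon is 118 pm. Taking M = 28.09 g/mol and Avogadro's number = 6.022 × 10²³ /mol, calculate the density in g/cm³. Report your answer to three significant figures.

In a diamond cubic lattice, nearest neighbors lie along the body diagonal with √3·a = 8r, giving a = 545.0 pm = 5.450 × 10^-8 cm.
With Z = 8, ρ = Z·M/(N_A·a³) = 8 × 28.09 / (6.022 × 10²³ × 1.619 × 10^-22) = 2.305 g/cm³.

2.30 g/cm³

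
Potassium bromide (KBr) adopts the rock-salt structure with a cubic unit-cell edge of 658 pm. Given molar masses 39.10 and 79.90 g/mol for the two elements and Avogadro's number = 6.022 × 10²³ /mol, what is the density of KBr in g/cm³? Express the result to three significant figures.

The rock-salt structure contains Z = 4 formula units per cell; M(KBr) = 39.10 + 79.90 = 119.0 g/mol.
a³ = (6.580 × 10^-8 cm)³ = 2.849 × 10^-22 cm³.
ρ = 4 × 119.0 / (6.022 × 10²³ × 2.849 × 10^-22) = 2.775 g/cm³.

2.77 g/cm³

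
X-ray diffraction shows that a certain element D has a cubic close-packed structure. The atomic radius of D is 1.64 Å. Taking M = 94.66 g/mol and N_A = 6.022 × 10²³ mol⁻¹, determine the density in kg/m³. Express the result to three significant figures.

6300 kg/m³

In an FCC lattice, atoms touch along the face diagonal, so √2·a = 4r, giving a = 4.639 Å = 4.639 × 10^-8 cm.
With Z = 4, ρ = Z·M/(N_A·a³) = 4 × 94.66 / (6.022 × 10²³ × 9.981 × 10^-23) = 6.300 g/cm³ = 6300 kg/m³.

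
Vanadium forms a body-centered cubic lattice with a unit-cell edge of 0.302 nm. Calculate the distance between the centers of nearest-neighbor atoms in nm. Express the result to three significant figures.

0.262 nm

In a BCC structure, atoms touch along the body diagonal, so √3·a = 4r; the nearest-neighbor distance equals 2r = 0.8660·a.
d = 0.8660 × 0.302 = 0.262 nm.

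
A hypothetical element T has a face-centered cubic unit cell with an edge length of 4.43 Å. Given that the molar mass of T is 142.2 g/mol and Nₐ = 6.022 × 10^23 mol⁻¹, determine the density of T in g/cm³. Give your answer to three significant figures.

An FCC unit cell contains Z = 4 atoms.
Cell volume: a³ = (4.43 Å)³ = (4.430 × 10^-8 cm)³ = 8.694 × 10^-23 cm³.
ρ = Z·M/(N_A·a³) = 4 × 142.2 / (6.022 × 10²³ × 8.694 × 10^-23) = 10.86 g/cm³.

10.9 g/cm³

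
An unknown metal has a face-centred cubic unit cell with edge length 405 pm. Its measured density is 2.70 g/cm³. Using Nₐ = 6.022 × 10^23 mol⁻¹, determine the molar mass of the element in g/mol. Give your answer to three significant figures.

An FCC cell has Z = 4 atoms; a = 4.050 × 10^-8 cm.
M = ρ·N_A·a³/Z = 2.70 × 6.022 × 10²³ × 6.643 × 10^-23 / 4 = 27.0 g/mol.

27.0 g/mol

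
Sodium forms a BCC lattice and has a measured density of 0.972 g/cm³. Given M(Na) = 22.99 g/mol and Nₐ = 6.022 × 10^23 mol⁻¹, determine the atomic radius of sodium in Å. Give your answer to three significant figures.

For a BCC cell (Z = 2), a³ = Z·M/(N_A·ρ) = 2 × 22.99 / (6.022 × 10²³ × 0.9720) = 7.855 × 10^-23 cm³, so a = 4.283 × 10^-8 cm = 4.283 Å.
Atoms touch along the body diagonal, so √3·a = 4r, so r = 0.4330 × a = 1.85 Å.

1.85 Å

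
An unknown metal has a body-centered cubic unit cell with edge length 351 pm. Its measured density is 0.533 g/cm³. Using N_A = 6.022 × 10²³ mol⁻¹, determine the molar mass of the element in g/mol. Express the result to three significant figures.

6.94 g/mol

A BCC cell has Z = 2 atoms; a = 3.510 × 10^-8 cm.
M = ρ·N_A·a³/Z = 0.533 × 6.022 × 10²³ × 4.324 × 10^-23 / 2 = 6.94 g/mol.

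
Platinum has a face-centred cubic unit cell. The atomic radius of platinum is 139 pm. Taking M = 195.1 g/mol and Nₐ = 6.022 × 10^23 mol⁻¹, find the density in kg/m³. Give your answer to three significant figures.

21300 kg/m³

In an FCC lattice, atoms touch along the face diagonal, so √2·a = 4r, giving a = 393.2 pm = 3.932 × 10^-8 cm.
With Z = 4, ρ = Z·M/(N_A·a³) = 4 × 195.1 / (6.022 × 10²³ × 6.077 × 10^-23) = 21.33 g/cm³ = 21300 kg/m³.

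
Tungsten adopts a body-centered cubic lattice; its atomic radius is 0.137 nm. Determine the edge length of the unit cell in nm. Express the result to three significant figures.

0.316 nm

In a BCC lattice, atoms touch along the body diagonal, so √3·a = 4r.
a = 4r/√3 = 4 × 0.137 / 1.7321 = 0.316 nm.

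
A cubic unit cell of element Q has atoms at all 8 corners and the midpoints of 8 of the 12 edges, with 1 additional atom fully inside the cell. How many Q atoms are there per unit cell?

Corner atoms are shared by 8 cells (1/8 each), edge atoms by 4 (1/4 each), interior atoms are unshared.
Net atoms = 8 × 1/8 + 8 × 1/4 + 1 = 1 + 2 + 1 = 4.

4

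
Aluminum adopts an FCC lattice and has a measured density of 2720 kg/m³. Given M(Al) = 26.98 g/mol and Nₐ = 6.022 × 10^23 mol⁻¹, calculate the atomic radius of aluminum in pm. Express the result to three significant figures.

143 pm

For an FCC cell (Z = 4), a³ = Z·M/(N_A·ρ) = 4 × 26.98 / (6.022 × 10²³ × 2.720) = 6.589 × 10^-23 cm³, so a = 4.039 × 10^-8 cm = 403.9 pm.
Atoms touch along the face diagonal, so √2·a = 4r, so r = 0.3536 × a = 143 pm.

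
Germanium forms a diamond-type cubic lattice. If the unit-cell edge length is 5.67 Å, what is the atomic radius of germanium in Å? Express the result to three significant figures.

In a diamond cubic lattice, nearest neighbors lie along the body diagonal with √3·a = 8r.
r = √3·a/8 = 1.7321 × 5.67 / 8 = 1.23 Å.

1.23 Å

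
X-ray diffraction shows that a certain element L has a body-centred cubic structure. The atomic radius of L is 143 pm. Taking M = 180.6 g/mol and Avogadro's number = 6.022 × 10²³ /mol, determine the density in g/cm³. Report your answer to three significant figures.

16.7 g/cm³

In a BCC lattice, atoms touch along the body diagonal, so √3·a = 4r, giving a = 330.2 pm = 3.302 × 10^-8 cm.
With Z = 2, ρ = Z·M/(N_A·a³) = 2 × 180.6 / (6.022 × 10²³ × 3.602 × 10^-23) = 16.65 g/cm³.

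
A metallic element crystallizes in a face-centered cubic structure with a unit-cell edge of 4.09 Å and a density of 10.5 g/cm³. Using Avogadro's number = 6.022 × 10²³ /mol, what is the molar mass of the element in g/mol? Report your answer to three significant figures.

An FCC cell has Z = 4 atoms; a = 4.090 × 10^-8 cm.
M = ρ·N_A·a³/Z = 10.5 × 6.022 × 10²³ × 6.842 × 10^-23 / 4 = 108 g/mol.

108 g/mol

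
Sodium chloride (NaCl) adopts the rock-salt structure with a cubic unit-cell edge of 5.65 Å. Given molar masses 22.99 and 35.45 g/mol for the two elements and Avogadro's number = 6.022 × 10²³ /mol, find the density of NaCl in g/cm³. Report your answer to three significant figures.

The rock-salt structure contains Z = 4 formula units per cell; M(NaCl) = 22.99 + 35.45 = 58.44 g/mol.
a³ = (5.650 × 10^-8 cm)³ = 1.804 × 10^-22 cm³.
ρ = 4 × 58.44 / (6.022 × 10²³ × 1.804 × 10^-22) = 2.152 g/cm³.

2.15 g/cm³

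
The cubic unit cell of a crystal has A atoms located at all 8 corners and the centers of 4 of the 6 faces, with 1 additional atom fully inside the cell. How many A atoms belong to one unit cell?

4

Corner atoms are shared by 8 cells (1/8 each), face atoms by 2 (1/2 each), interior atoms are unshared.
Net atoms = 8 × 1/8 + 4 × 1/2 + 1 = 1 + 2 + 1 = 4.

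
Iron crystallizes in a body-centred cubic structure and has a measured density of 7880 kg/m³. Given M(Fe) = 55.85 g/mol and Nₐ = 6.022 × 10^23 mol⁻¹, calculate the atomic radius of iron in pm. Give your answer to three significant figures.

124 pm

For a BCC cell (Z = 2), a³ = Z·M/(N_A·ρ) = 2 × 55.85 / (6.022 × 10²³ × 7.880) = 2.354 × 10^-23 cm³, so a = 2.866 × 10^-8 cm = 286.6 pm.
Atoms touch along the body diagonal, so √3·a = 4r, so r = 0.4330 × a = 124 pm.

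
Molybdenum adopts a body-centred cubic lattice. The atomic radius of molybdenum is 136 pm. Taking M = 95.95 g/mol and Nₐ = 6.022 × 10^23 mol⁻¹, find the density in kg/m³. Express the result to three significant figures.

10300 kg/m³

In a BCC lattice, atoms touch along the body diagonal, so √3·a = 4r, giving a = 314.1 pm = 3.141 × 10^-8 cm.
With Z = 2, ρ = Z·M/(N_A·a³) = 2 × 95.95 / (6.022 × 10²³ × 3.098 × 10^-23) = 10.29 g/cm³ = 10300 kg/m³.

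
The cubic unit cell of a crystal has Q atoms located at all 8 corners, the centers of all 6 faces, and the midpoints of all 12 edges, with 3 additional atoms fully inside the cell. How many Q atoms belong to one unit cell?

10

Corner atoms are shared by 8 cells (1/8 each), face atoms by 2 (1/2 each), edge atoms by 4 (1/4 each), interior atoms are unshared.
Net atoms = 8 × 1/8 + 6 × 1/2 + 12 × 1/4 + 3 = 1 + 3 + 3 + 3 = 10.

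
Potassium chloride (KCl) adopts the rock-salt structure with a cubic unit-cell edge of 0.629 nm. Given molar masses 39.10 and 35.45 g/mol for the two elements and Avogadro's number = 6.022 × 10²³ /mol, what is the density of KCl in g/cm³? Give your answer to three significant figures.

1.99 g/cm³

The rock-salt structure contains Z = 4 formula units per cell; M(KCl) = 39.10 + 35.45 = 74.55 g/mol.
a³ = (6.290 × 10^-8 cm)³ = 2.489 × 10^-22 cm³.
ρ = 4 × 74.55 / (6.022 × 10²³ × 2.489 × 10^-22) = 1.990 g/cm³.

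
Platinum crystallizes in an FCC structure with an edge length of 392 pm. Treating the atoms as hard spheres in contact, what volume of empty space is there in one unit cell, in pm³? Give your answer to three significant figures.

1.56 × 10^7 pm³

In an FCC lattice atoms touch along the face diagonal, so √2·a = 4r, so r = 0.3536a = 138.6 pm.
V_cell = a³ = 6.024 × 10^7 pm³; V_atoms = 4 × (4/3)πr³ = 4.460 × 10^7 pm³.
Empty space = 6.024 × 10^7 − 4.460 × 10^7 = 1.56 × 10^7 pm³.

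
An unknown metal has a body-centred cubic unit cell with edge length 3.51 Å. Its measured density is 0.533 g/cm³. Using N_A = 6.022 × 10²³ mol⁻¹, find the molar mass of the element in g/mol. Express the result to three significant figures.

A BCC cell has Z = 2 atoms; a = 3.510 × 10^-8 cm.
M = ρ·N_A·a³/Z = 0.533 × 6.022 × 10²³ × 4.324 × 10^-23 / 2 = 6.94 g/mol.

6.94 g/mol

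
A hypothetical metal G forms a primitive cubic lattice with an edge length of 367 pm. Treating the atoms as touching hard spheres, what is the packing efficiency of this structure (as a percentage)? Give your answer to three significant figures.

In a simple cubic lattice atoms touch along the cell edge, so a = 2r, so r = 0.5000a = 183.5 pm.
Packing fraction = Z·(4/3)πr³ / a³ = 1 × (4/3)π × (183.5)³ / (367)³ = 0.5236 = 52.4%.

52.4%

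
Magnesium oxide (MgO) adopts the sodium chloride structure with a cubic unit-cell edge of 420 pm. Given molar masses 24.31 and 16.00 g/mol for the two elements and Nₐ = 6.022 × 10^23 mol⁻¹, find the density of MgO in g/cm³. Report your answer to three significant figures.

3.61 g/cm³

The sodium chloride structure contains Z = 4 formula units per cell; M(MgO) = 24.31 + 16.00 = 40.31 g/mol.
a³ = (4.200 × 10^-8 cm)³ = 7.409 × 10^-23 cm³.
ρ = 4 × 40.31 / (6.022 × 10²³ × 7.409 × 10^-23) = 3.614 g/cm³.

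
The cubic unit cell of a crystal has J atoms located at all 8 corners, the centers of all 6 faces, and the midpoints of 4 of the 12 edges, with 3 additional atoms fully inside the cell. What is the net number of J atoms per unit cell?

Corner atoms are shared by 8 cells (1/8 each), face atoms by 2 (1/2 each), edge atoms by 4 (1/4 each), interior atoms are unshared.
Net atoms = 8 × 1/8 + 6 × 1/2 + 4 × 1/4 + 3 = 1 + 3 + 1 + 3 = 8.

8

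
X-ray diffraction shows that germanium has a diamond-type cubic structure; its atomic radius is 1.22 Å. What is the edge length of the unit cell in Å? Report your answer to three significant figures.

In a diamond cubic lattice, nearest neighbors lie along the body diagonal with √3·a = 8r.
a = 8r/√3 = 8 × 1.22 / 1.7321 = 5.63 Å.

5.63 Å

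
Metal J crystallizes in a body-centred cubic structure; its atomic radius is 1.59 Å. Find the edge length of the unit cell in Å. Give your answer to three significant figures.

3.67 Å

In a BCC lattice, atoms touch along the body diagonal, so √3·a = 4r.
a = 4r/√3 = 4 × 1.59 / 1.7321 = 3.67 Å.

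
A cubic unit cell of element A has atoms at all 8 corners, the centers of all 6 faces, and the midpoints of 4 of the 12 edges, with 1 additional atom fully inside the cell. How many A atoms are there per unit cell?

Corner atoms are shared by 8 cells (1/8 each), face atoms by 2 (1/2 each), edge atoms by 4 (1/4 each), interior atoms are unshared.
Net atoms = 8 × 1/8 + 6 × 1/2 + 4 × 1/4 + 1 = 1 + 3 + 1 + 1 = 6.

6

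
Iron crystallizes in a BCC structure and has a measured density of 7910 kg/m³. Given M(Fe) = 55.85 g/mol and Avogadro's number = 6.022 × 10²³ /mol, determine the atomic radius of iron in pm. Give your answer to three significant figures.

124 pm

For a BCC cell (Z = 2), a³ = Z·M/(N_A·ρ) = 2 × 55.85 / (6.022 × 10²³ × 7.910) = 2.345 × 10^-23 cm³, so a = 2.862 × 10^-8 cm = 286.2 pm.
Atoms touch along the body diagonal, so √3·a = 4r, so r = 0.4330 × a = 124 pm.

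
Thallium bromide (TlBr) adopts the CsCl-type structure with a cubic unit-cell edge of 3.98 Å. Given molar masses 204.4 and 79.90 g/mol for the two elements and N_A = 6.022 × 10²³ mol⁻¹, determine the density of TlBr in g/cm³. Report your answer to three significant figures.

7.49 g/cm³

The CsCl-type structure contains Z = 1 formula unit per cell; M(TlBr) = 204.4 + 79.90 = 284.3 g/mol.
a³ = (3.980 × 10^-8 cm)³ = 6.304 × 10^-23 cm³.
ρ = 1 × 284.3 / (6.022 × 10²³ × 6.304 × 10^-23) = 7.488 g/cm³.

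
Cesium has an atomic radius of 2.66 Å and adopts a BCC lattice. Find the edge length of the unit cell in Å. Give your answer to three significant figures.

6.14 Å

In a BCC lattice, atoms touch along the body diagonal, so √3·a = 4r.
a = 4r/√3 = 4 × 2.66 / 1.7321 = 6.14 Å.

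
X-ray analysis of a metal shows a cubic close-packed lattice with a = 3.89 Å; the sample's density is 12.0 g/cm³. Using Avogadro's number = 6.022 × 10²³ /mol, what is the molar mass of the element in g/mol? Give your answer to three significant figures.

106 g/mol

An FCC cell has Z = 4 atoms; a = 3.890 × 10^-8 cm.
M = ρ·N_A·a³/Z = 12.0 × 6.022 × 10²³ × 5.886 × 10^-23 / 4 = 106 g/mol.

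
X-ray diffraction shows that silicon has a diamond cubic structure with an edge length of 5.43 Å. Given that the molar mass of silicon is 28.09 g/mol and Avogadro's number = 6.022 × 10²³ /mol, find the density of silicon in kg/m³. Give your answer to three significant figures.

2330 kg/m³

A diamond cubic unit cell contains Z = 8 atoms.
Cell volume: a³ = (5.43 Å)³ = (5.430 × 10^-8 cm)³ = 1.601 × 10^-22 cm³.
ρ = Z·M/(N_A·a³) = 8 × 28.09 / (6.022 × 10²³ × 1.601 × 10^-22) = 2.331 g/cm³ = 2330 kg/m³.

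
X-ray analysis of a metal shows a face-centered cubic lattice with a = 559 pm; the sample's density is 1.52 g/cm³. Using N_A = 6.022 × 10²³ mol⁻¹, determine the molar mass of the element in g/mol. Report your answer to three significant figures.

An FCC cell has Z = 4 atoms; a = 5.590 × 10^-8 cm.
M = ρ·N_A·a³/Z = 1.52 × 6.022 × 10²³ × 1.747 × 10^-22 / 4 = 40.0 g/mol.

40.0 g/mol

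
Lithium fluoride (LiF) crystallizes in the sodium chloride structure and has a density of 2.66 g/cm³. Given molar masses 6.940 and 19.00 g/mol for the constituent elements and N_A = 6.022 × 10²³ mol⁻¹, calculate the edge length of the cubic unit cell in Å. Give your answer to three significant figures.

M(LiF) = 25.94 g/mol; Z = 4 formula units per cell.
a³ = Z·M/(N_A·ρ) = 4 × 25.94 / (6.022 × 10²³ × 2.66) = 6.478 × 10^-23 cm³, so a = 4.016 × 10^-8 cm = 4.02 Å.

4.02 Å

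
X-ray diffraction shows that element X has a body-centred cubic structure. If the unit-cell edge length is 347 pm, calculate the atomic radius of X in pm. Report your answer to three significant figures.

150 pm

In a BCC lattice, atoms touch along the body diagonal, so √3·a = 4r.
r = √3·a/4 = 1.7321 × 347 / 4 = 150 pm.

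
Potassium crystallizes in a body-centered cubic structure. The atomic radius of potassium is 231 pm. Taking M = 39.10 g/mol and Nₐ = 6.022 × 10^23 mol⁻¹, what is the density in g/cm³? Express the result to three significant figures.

In a BCC lattice, atoms touch along the body diagonal, so √3·a = 4r, giving a = 533.5 pm = 5.335 × 10^-8 cm.
With Z = 2, ρ = Z·M/(N_A·a³) = 2 × 39.10 / (6.022 × 10²³ × 1.518 × 10^-22) = 0.8553 g/cm³.

0.855 g/cm³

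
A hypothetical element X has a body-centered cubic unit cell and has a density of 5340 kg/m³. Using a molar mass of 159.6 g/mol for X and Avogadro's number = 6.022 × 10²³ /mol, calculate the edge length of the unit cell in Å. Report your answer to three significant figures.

With Z = 2 atoms per BCC cell, a³ = Z·M/(N_A·ρ) = 2 × 159.6 / (6.022 × 10²³ × 5.340 g/cm³) = 9.926 × 10^-23 cm³.
a = (9.926 × 10^-23)^(1/3) = 4.630 × 10^-8 cm = 4.63 Å.

4.63 Å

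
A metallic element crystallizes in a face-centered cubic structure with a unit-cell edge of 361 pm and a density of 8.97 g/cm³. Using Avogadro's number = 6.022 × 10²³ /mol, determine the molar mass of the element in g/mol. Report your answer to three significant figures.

63.5 g/mol

An FCC cell has Z = 4 atoms; a = 3.610 × 10^-8 cm.
M = ρ·N_A·a³/Z = 8.97 × 6.022 × 10²³ × 4.705 × 10^-23 / 4 = 63.5 g/mol.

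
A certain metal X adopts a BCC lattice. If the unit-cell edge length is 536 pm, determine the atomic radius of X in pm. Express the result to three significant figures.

232 pm

In a BCC lattice, atoms touch along the body diagonal, so √3·a = 4r.
r = √3·a/4 = 1.7321 × 536 / 4 = 232 pm.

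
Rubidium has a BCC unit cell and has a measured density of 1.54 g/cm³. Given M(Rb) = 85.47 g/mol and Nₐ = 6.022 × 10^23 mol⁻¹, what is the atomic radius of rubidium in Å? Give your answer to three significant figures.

2.46 Å

For a BCC cell (Z = 2), a³ = Z·M/(N_A·ρ) = 2 × 85.47 / (6.022 × 10²³ × 1.540) = 1.843 × 10^-22 cm³, so a = 5.691 × 10^-8 cm = 5.691 Å.
Atoms touch along the body diagonal, so √3·a = 4r, so r = 0.4330 × a = 2.46 Å.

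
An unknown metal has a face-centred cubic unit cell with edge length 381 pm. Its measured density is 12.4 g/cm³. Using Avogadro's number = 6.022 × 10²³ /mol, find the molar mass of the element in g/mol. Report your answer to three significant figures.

103 g/mol

An FCC cell has Z = 4 atoms; a = 3.810 × 10^-8 cm.
M = ρ·N_A·a³/Z = 12.4 × 6.022 × 10²³ × 5.531 × 10^-23 / 4 = 103 g/mol.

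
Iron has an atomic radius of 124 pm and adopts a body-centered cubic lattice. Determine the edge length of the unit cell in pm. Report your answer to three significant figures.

286 pm

In a BCC lattice, atoms touch along the body diagonal, so √3·a = 4r.
a = 4r/√3 = 4 × 124 / 1.7321 = 286 pm.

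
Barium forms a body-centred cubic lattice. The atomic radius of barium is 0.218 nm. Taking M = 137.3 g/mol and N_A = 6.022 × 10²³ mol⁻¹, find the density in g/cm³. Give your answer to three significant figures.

In a BCC lattice, atoms touch along the body diagonal, so √3·a = 4r, giving a = 0.5034 nm = 5.034 × 10^-8 cm.
With Z = 2, ρ = Z·M/(N_A·a³) = 2 × 137.3 / (6.022 × 10²³ × 1.276 × 10^-22) = 3.573 g/cm³.

3.57 g/cm³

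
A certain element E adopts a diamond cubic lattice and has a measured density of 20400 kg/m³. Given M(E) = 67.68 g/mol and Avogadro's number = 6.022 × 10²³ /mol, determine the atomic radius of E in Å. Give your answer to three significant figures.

For a diamond cubic cell (Z = 8), a³ = Z·M/(N_A·ρ) = 8 × 67.68 / (6.022 × 10²³ × 20.40) = 4.407 × 10^-23 cm³, so a = 3.532 × 10^-8 cm = 3.532 Å.
Nearest neighbors lie along the body diagonal with √3·a = 8r, so r = 0.2165 × a = 0.765 Å.

0.765 Å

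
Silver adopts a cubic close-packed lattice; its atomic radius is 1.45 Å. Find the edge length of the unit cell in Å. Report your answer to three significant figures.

In an FCC lattice, atoms touch along the face diagonal, so √2·a = 4r.
a = 4r/√2 = 4 × 1.45 / 1.4142 = 4.10 Å.

4.10 Å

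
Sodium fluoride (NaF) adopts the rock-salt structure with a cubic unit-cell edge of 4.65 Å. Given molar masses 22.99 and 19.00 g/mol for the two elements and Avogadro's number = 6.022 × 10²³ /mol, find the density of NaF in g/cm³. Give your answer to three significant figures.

The rock-salt structure contains Z = 4 formula units per cell; M(NaF) = 22.99 + 19.00 = 41.99 g/mol.
a³ = (4.650 × 10^-8 cm)³ = 1.005 × 10^-22 cm³.
ρ = 4 × 41.99 / (6.022 × 10²³ × 1.005 × 10^-22) = 2.774 g/cm³.

2.77 g/cm³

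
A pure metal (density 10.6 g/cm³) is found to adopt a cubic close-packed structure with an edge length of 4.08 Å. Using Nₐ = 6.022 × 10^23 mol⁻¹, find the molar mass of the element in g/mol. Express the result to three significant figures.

108 g/mol

An FCC cell has Z = 4 atoms; a = 4.080 × 10^-8 cm.
M = ρ·N_A·a³/Z = 10.6 × 6.022 × 10²³ × 6.792 × 10^-23 / 4 = 108 g/mol.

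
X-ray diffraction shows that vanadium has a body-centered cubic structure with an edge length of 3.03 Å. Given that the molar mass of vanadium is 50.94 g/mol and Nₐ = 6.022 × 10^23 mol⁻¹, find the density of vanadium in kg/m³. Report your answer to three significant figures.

6080 kg/m³

A BCC unit cell contains Z = 2 atoms.
Cell volume: a³ = (3.03 Å)³ = (3.030 × 10^-8 cm)³ = 2.782 × 10^-23 cm³.
ρ = Z·M/(N_A·a³) = 2 × 50.94 / (6.022 × 10²³ × 2.782 × 10^-23) = 6.082 g/cm³ = 6080 kg/m³.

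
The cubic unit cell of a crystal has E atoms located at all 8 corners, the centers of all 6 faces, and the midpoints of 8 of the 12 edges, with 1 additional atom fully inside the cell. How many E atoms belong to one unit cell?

Corner atoms are shared by 8 cells (1/8 each), face atoms by 2 (1/2 each), edge atoms by 4 (1/4 each), interior atoms are unshared.
Net atoms = 8 × 1/8 + 6 × 1/2 + 8 × 1/4 + 1 = 1 + 3 + 2 + 1 = 7.

7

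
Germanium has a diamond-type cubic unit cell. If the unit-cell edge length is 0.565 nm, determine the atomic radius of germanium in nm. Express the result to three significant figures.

In a diamond cubic lattice, nearest neighbors lie along the body diagonal with √3·a = 8r.
r = √3·a/8 = 1.7321 × 0.565 / 8 = 0.122 nm.

0.122 nm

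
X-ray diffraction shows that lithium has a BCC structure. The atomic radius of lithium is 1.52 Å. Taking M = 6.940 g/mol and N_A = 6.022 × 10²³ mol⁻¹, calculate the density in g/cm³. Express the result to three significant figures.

In a BCC lattice, atoms touch along the body diagonal, so √3·a = 4r, giving a = 3.510 Å = 3.510 × 10^-8 cm.
With Z = 2, ρ = Z·M/(N_A·a³) = 2 × 6.940 / (6.022 × 10²³ × 4.325 × 10^-23) = 0.5329 g/cm³.

0.533 g/cm³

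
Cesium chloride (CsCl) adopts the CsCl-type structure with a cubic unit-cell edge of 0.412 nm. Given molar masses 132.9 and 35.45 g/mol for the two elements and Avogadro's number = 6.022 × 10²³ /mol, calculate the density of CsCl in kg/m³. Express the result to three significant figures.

The CsCl-type structure contains Z = 1 formula unit per cell; M(CsCl) = 132.9 + 35.45 = 168.35 g/mol.
a³ = (4.120 × 10^-8 cm)³ = 6.993 × 10^-23 cm³.
ρ = 1 × 168.35 / (6.022 × 10²³ × 6.993 × 10^-23) = 3.997 g/cm³ = 4000 kg/m³.

4000 kg/m³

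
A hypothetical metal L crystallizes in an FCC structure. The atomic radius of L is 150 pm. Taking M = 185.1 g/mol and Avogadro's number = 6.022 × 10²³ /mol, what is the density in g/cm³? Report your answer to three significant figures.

16.1 g/cm³

In an FCC lattice, atoms touch along the face diagonal, so √2·a = 4r, giving a = 424.3 pm = 4.243 × 10^-8 cm.
With Z = 4, ρ = Z·M/(N_A·a³) = 4 × 185.1 / (6.022 × 10²³ × 7.637 × 10^-23) = 16.10 g/cm³.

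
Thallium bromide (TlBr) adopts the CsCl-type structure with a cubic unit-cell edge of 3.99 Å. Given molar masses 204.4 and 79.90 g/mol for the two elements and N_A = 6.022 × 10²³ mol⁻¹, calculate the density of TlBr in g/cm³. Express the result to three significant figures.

The CsCl-type structure contains Z = 1 formula unit per cell; M(TlBr) = 204.4 + 79.90 = 284.3 g/mol.
a³ = (3.990 × 10^-8 cm)³ = 6.352 × 10^-23 cm³.
ρ = 1 × 284.3 / (6.022 × 10²³ × 6.352 × 10^-23) = 7.432 g/cm³.

7.43 g/cm³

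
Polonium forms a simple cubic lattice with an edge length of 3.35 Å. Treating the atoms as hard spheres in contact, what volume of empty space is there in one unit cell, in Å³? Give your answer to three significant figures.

In a simple cubic lattice atoms touch along the cell edge, so a = 2r, so r = 0.5000a = 1.675 Å.
V_cell = a³ = 37.60 Å³; V_atoms = 1 × (4/3)πr³ = 19.68 Å³.
Empty space = 37.60 − 19.68 = 17.9 Å³.

17.9 Å³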